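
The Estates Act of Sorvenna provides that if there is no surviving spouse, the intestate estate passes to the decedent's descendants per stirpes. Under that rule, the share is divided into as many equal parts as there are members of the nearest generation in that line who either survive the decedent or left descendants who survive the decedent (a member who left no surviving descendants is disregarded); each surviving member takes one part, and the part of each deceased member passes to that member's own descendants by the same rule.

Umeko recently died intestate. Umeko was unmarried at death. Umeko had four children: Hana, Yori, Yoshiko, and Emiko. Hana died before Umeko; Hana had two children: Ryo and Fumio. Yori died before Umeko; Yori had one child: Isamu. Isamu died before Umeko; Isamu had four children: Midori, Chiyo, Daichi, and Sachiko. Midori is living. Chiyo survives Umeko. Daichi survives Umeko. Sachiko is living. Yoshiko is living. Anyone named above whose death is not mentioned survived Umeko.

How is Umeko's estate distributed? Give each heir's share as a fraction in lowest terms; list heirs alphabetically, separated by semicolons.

Chiyo 1/16; Daichi 1/16; Emiko 1/4; Fumio 1/8; Midori 1/16; Ryo 1/8; Sachiko 1/16; Yoshiko 1/4

There is no surviving spouse, so the entire estate passes to Umeko's descendants per stirpes.
The estate is divided into 4 equal shares of 1/4 among Hana, Yori, Yoshiko, Emiko.
Hana predeceased; the 1/4 allotted to Hana's branch passes to Hana's issue by representation.
The 1/4 is divided into 2 equal shares of 1/8 among Ryo, Fumio.
Ryo is living and takes 1/8.
Fumio is living and takes 1/8.
Yori predeceased; the 1/4 allotted to Yori's branch passes to Yori's issue by representation.
Isamu's line is the sole branch at this level, so the full 1/4 passes to Isamu's issue by representation.
The 1/4 is divided into 4 equal shares of 1/16 among Midori, Chiyo, Daichi, Sachiko.
Midori is living and takes 1/16.
Chiyo is living and takes 1/16.
Daichi is living and takes 1/16.
Sachiko is living and takes 1/16.
Yoshiko is living and takes 1/4.
Emiko is living and takes 1/4.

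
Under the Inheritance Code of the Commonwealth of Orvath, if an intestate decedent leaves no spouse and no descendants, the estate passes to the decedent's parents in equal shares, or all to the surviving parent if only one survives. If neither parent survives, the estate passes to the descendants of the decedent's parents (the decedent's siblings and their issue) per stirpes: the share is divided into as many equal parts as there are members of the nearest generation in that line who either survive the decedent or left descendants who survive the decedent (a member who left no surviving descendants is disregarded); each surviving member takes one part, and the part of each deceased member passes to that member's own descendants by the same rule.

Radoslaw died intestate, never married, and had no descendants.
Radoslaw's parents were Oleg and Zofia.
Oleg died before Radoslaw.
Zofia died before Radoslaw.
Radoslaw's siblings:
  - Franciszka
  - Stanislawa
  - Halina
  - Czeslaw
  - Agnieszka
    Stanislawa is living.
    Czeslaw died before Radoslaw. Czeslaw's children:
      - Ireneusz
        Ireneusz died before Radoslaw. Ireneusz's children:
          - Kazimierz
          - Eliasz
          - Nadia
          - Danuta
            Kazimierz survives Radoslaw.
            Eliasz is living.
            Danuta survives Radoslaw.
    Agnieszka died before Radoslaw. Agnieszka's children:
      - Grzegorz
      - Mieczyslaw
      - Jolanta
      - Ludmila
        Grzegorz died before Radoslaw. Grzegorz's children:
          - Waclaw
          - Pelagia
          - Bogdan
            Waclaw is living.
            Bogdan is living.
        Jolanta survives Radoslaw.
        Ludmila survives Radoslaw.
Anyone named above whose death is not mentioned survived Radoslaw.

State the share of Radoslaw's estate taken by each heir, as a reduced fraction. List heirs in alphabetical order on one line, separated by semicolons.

Bogdan 1/60; Danuta 1/20; Eliasz 1/20; Franciszka 1/5; Halina 1/5; Jolanta 1/20; Kazimierz 1/20; Ludmila 1/20; Mieczyslaw 1/20; Nadia 1/20; Pelagia 1/60; Stanislawa 1/5; Waclaw 1/60

Neither parent survives and there are no descendants, so the estate passes to Radoslaw's siblings and their issue per stirpes.
The estate is divided into 5 equal shares of 1/5 among Franciszka, Stanislawa, Halina, Czeslaw, Agnieszka.
Franciszka is living and takes 1/5.
Stanislawa is living and takes 1/5.
Halina is living and takes 1/5.
Czeslaw predeceased; the 1/5 allotted to Czeslaw's branch passes to Czeslaw's issue by representation.
Ireneusz's line is the sole branch at this level, so the full 1/5 passes to Ireneusz's issue by representation.
The 1/5 is divided into 4 equal shares of 1/20 among Kazimierz, Eliasz, Nadia, Danuta.
Kazimierz is living and takes 1/20.
Eliasz is living and takes 1/20.
Nadia is living and takes 1/20.
Danuta is living and takes 1/20.
Agnieszka predeceased; the 1/5 allotted to Agnieszka's branch passes to Agnieszka's issue by representation.
The 1/5 is divided into 4 equal shares of 1/20 among Grzegorz, Mieczyslaw, Jolanta, Ludmila.
Grzegorz predeceased; the 1/20 allotted to Grzegorz's branch passes to Grzegorz's issue by representation.
The 1/20 is divided into 3 equal shares of 1/60 among Waclaw, Pelagia, Bogdan.
Waclaw is living and takes 1/60.
Pelagia is living and takes 1/60.
Bogdan is living and takes 1/60.
Mieczyslaw is living and takes 1/20.
Jolanta is living and takes 1/20.
Ludmila is living and takes 1/20.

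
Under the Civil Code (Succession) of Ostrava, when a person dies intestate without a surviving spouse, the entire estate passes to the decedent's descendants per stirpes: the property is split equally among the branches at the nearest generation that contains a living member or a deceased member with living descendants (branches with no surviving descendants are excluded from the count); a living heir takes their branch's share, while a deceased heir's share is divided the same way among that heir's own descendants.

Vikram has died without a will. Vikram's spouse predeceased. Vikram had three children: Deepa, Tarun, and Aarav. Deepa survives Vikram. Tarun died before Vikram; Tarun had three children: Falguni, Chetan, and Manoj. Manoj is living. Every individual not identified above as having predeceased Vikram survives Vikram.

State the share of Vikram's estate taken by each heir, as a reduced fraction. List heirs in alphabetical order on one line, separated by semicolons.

Aarav 1/3; Chetan 1/9; Deepa 1/3; Falguni 1/9; Manoj 1/9

There is no surviving spouse, so the entire estate passes to Vikram's descendants per stirpes.
The estate is divided into 3 equal shares of 1/3 among Deepa, Tarun, Aarav.
Deepa is living and takes 1/3.
Tarun predeceased; the 1/3 allotted to Tarun's branch passes to Tarun's issue by representation.
The 1/3 is divided into 3 equal shares of 1/9 among Falguni, Chetan, Manoj.
Falguni is living and takes 1/9.
Chetan is living and takes 1/9.
Manoj is living and takes 1/9.
Aarav is living and takes 1/3.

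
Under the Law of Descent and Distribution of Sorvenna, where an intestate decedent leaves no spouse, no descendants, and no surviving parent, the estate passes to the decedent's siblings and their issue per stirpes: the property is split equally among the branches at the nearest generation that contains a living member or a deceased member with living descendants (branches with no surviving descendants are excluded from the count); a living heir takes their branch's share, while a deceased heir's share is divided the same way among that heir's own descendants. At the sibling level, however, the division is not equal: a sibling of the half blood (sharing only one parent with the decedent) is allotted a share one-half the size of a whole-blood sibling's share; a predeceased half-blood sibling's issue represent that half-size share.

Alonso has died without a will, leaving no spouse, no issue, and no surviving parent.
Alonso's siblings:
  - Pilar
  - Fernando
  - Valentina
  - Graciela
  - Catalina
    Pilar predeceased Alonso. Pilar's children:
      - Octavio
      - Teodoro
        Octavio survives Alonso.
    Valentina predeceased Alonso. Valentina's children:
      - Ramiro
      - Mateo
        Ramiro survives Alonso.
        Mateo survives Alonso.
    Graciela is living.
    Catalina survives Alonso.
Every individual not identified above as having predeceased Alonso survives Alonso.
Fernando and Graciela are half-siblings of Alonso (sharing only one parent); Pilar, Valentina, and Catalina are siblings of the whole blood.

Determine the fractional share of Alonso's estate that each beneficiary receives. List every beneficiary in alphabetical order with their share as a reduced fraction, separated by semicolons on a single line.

No spouse, descendants, or parent survives, so the estate passes to Alonso's siblings per stirpes.
Half-blood siblings count for one-half the weight of whole-blood siblings at the initial division.
Dividing 1 in proportion to weights (total weight 4): Pilar (weight 1) → 1/4; Fernando (weight 1/2) → 1/8; Valentina (weight 1) → 1/4; Graciela (weight 1/2) → 1/8; Catalina (weight 1) → 1/4.
Pilar predeceased; the 1/4 allotted to Pilar's branch passes to Pilar's issue by representation.
The 1/4 is divided into 2 equal shares of 1/8 among Octavio, Teodoro.
Octavio is living and takes 1/8.
Teodoro is living and takes 1/8.
Fernando is living and takes 1/8.
Valentina predeceased; the 1/4 allotted to Valentina's branch passes to Valentina's issue by representation.
The 1/4 is divided into 2 equal shares of 1/8 among Ramiro, Mateo.
Ramiro is living and takes 1/8.
Mateo is living and takes 1/8.
Graciela is living and takes 1/8.
Catalina is living and takes 1/4.

Catalina 1/4; Fernando 1/8; Graciela 1/8; Mateo 1/8; Octavio 1/8; Ramiro 1/8; Teodoro 1/8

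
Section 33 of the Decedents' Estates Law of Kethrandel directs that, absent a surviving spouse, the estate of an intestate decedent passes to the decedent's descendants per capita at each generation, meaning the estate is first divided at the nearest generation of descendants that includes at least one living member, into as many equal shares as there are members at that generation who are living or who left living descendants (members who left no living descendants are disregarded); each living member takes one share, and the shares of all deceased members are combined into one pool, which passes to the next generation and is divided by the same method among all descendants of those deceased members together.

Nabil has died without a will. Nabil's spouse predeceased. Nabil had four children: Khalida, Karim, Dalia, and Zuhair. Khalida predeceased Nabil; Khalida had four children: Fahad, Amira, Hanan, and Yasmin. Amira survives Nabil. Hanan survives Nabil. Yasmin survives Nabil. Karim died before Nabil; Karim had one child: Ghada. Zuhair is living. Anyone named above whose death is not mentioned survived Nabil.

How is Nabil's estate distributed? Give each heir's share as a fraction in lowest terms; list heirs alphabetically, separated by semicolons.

Amira 1/10; Dalia 1/4; Fahad 1/10; Ghada 1/10; Hanan 1/10; Yasmin 1/10; Zuhair 1/4

There is no surviving spouse, so the entire estate passes to Nabil's descendants per capita at each generation.
At generation 1 (Khalida, Karim, Dalia, Zuhair) there are 4 shares of (1)/4 = 1/4 each.
Living: Dalia and Zuhair — each takes 1/4.
Deceased: Khalida and Karim. Their combined 1/2 is pooled and carried to generation 2.
At generation 2 (Fahad, Amira, Hanan, Yasmin, Ghada) there are 5 shares of (1/2)/5 = 1/10 each.
Living: Fahad, Amira, Hanan, Yasmin, and Ghada — each takes 1/10.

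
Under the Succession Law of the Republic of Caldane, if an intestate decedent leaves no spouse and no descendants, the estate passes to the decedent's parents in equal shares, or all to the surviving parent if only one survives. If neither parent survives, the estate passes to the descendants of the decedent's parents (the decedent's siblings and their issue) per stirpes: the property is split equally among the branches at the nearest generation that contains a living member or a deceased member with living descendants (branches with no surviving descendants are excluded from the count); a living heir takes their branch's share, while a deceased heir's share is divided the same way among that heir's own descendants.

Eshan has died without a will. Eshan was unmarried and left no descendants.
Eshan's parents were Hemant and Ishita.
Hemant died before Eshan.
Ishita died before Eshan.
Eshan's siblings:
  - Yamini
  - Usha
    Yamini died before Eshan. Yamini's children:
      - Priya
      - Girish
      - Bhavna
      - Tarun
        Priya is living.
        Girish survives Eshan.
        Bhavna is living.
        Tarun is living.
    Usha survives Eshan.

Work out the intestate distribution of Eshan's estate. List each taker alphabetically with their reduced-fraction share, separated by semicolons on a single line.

Neither parent survives and there are no descendants, so the estate passes to Eshan's siblings and their issue per stirpes.
The estate is divided into 2 equal shares of 1/2 among Yamini, Usha.
Yamini predeceased; the 1/2 allotted to Yamini's branch passes to Yamini's issue by representation.
The 1/2 is divided into 4 equal shares of 1/8 among Priya, Girish, Bhavna, Tarun.
Priya is living and takes 1/8.
Girish is living and takes 1/8.
Bhavna is living and takes 1/8.
Tarun is living and takes 1/8.
Usha is living and takes 1/2.

Bhavna 1/8; Girish 1/8; Priya 1/8; Tarun 1/8; Usha 1/2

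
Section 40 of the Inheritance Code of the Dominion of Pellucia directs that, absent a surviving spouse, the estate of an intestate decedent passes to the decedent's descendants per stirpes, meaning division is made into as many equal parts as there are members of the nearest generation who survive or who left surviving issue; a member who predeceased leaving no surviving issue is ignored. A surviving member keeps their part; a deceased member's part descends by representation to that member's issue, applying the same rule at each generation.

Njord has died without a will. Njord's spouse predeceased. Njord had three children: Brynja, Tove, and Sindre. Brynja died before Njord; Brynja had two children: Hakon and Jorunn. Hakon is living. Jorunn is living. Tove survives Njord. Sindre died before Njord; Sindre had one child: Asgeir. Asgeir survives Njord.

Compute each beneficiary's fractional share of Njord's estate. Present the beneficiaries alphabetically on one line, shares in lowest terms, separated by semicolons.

Asgeir 1/3; Hakon 1/6; Jorunn 1/6; Tove 1/3

There is no surviving spouse, so the entire estate passes to Njord's descendants per stirpes.
The estate is divided into 3 equal shares of 1/3 among Brynja, Tove, Sindre.
Brynja predeceased; the 1/3 allotted to Brynja's branch passes to Brynja's issue by representation.
The 1/3 is divided into 2 equal shares of 1/6 among Hakon, Jorunn.
Hakon is living and takes 1/6.
Jorunn is living and takes 1/6.
Tove is living and takes 1/3.
Sindre predeceased; the 1/3 allotted to Sindre's branch passes to Sindre's issue by representation.
Asgeir is the sole taker at this level and receives the full 1/3.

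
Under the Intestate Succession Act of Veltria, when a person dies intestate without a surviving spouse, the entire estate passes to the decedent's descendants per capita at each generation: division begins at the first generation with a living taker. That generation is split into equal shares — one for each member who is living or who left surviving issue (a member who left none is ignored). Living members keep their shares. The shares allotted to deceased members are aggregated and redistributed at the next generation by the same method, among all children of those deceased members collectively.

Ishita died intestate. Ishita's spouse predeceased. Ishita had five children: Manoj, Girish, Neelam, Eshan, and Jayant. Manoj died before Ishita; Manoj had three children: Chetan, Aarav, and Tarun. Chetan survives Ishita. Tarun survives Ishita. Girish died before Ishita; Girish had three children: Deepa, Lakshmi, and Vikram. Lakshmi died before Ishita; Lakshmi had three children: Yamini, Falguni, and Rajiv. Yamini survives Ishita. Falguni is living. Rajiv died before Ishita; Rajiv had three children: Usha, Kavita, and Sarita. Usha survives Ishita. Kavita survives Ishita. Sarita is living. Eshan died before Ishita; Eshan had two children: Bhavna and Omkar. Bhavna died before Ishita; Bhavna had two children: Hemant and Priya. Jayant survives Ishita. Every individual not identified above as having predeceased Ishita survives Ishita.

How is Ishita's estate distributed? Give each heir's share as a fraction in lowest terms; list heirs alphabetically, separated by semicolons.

Aarav 3/40; Chetan 3/40; Deepa 3/40; Falguni 3/100; Hemant 3/100; Jayant 1/5; Kavita 1/100; Neelam 1/5; Omkar 3/40; Priya 3/100; Sarita 1/100; Tarun 3/40; Usha 1/100; Vikram 3/40; Yamini 3/100

There is no surviving spouse, so the entire estate passes to Ishita's descendants per capita at each generation.
At generation 1 (Manoj, Girish, Neelam, Eshan, Jayant) there are 5 shares of (1)/5 = 1/5 each.
Living: Neelam and Jayant — each takes 1/5.
Deceased: Manoj, Girish, and Eshan. Their combined 3/5 is pooled and carried to generation 2.
At generation 2 (Chetan, Aarav, Tarun, Deepa, Lakshmi, Vikram, Bhavna, Omkar) there are 8 shares of (3/5)/8 = 3/40 each.
Living: Chetan, Aarav, Tarun, Deepa, Vikram, and Omkar — each takes 3/40.
Deceased: Lakshmi and Bhavna. Their combined 3/20 is pooled and carried to generation 3.
At generation 3 (Yamini, Falguni, Rajiv, Hemant, Priya) there are 5 shares of (3/20)/5 = 3/100 each.
Living: Yamini, Falguni, Hemant, and Priya — each takes 3/100.
Deceased: Rajiv. That 3/100 share is carried to generation 4.
At generation 4 (Usha, Kavita, Sarita) there are 3 shares of (3/100)/3 = 1/100 each.
Living: Usha, Kavita, and Sarita — each takes 1/100.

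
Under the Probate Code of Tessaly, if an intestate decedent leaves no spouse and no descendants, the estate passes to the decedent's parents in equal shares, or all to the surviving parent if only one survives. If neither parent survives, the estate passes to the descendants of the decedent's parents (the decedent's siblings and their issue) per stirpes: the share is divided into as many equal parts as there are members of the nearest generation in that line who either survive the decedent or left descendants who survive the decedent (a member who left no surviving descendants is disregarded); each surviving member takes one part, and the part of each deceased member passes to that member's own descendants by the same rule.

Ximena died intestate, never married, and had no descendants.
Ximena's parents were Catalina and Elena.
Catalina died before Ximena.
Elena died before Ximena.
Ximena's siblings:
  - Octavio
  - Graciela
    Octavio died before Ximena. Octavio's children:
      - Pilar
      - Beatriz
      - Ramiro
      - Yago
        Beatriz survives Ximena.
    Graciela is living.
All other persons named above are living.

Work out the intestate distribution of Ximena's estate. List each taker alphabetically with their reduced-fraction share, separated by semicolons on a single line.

Neither parent survives and there are no descendants, so the estate passes to Ximena's siblings and their issue per stirpes.
The estate is divided into 2 equal shares of 1/2 among Octavio, Graciela.
Octavio predeceased; the 1/2 allotted to Octavio's branch passes to Octavio's issue by representation.
The 1/2 is divided into 4 equal shares of 1/8 among Pilar, Beatriz, Ramiro, Yago.
Pilar is living and takes 1/8.
Beatriz is living and takes 1/8.
Ramiro is living and takes 1/8.
Yago is living and takes 1/8.
Graciela is living and takes 1/2.

Beatriz 1/8; Graciela 1/2; Pilar 1/8; Ramiro 1/8; Yago 1/8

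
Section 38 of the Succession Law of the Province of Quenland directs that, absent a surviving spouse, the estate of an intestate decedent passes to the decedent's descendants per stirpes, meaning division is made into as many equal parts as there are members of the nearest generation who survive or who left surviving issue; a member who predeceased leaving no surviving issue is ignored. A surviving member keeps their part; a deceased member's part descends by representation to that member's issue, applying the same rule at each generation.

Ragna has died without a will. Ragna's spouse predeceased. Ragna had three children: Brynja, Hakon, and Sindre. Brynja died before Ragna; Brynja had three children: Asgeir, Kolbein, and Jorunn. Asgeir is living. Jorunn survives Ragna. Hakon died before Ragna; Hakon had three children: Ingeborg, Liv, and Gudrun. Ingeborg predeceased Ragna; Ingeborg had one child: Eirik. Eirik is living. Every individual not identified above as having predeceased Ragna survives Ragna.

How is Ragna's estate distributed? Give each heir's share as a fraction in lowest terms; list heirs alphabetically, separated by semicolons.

Asgeir 1/9; Eirik 1/9; Gudrun 1/9; Jorunn 1/9; Kolbein 1/9; Liv 1/9; Sindre 1/3

There is no surviving spouse, so the entire estate passes to Ragna's descendants per stirpes.
The estate is divided into 3 equal shares of 1/3 among Brynja, Hakon, Sindre.
Brynja predeceased; the 1/3 allotted to Brynja's branch passes to Brynja's issue by representation.
The 1/3 is divided into 3 equal shares of 1/9 among Asgeir, Kolbein, Jorunn.
Asgeir is living and takes 1/9.
Kolbein is living and takes 1/9.
Jorunn is living and takes 1/9.
Hakon predeceased; the 1/3 allotted to Hakon's branch passes to Hakon's issue by representation.
The 1/3 is divided into 3 equal shares of 1/9 among Ingeborg, Liv, Gudrun.
Ingeborg predeceased; the 1/9 allotted to Ingeborg's branch passes to Ingeborg's issue by representation.
Eirik is the sole taker at this level and receives the full 1/9.
Liv is living and takes 1/9.
Gudrun is living and takes 1/9.
Sindre is living and takes 1/3.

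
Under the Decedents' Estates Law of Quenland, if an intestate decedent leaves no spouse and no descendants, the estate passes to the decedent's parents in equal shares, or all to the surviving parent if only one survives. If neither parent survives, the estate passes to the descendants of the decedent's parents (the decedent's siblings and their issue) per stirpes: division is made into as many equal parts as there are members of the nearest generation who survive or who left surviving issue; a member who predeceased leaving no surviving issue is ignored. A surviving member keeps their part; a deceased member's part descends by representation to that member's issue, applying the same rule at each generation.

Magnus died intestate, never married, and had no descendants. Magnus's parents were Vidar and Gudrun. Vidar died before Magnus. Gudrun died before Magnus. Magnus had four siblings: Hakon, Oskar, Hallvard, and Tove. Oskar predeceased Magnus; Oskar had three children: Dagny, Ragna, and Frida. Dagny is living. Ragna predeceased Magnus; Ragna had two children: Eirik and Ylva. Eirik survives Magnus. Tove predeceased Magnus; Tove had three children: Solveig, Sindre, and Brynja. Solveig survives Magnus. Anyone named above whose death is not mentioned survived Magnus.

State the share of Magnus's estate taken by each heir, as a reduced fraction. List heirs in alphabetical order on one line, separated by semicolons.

Brynja 1/12; Dagny 1/12; Eirik 1/24; Frida 1/12; Hakon 1/4; Hallvard 1/4; Sindre 1/12; Solveig 1/12; Ylva 1/24

Neither parent survives and there are no descendants, so the estate passes to Magnus's siblings and their issue per stirpes.
The estate is divided into 4 equal shares of 1/4 among Hakon, Oskar, Hallvard, Tove.
Hakon is living and takes 1/4.
Oskar predeceased; the 1/4 allotted to Oskar's branch passes to Oskar's issue by representation.
The 1/4 is divided into 3 equal shares of 1/12 among Dagny, Ragna, Frida.
Dagny is living and takes 1/12.
Ragna predeceased; the 1/12 allotted to Ragna's branch passes to Ragna's issue by representation.
The 1/12 is divided into 2 equal shares of 1/24 among Eirik, Ylva.
Eirik is living and takes 1/24.
Ylva is living and takes 1/24.
Frida is living and takes 1/12.
Hallvard is living and takes 1/4.
Tove predeceased; the 1/4 allotted to Tove's branch passes to Tove's issue by representation.
The 1/4 is divided into 3 equal shares of 1/12 among Solveig, Sindre, Brynja.
Solveig is living and takes 1/12.
Sindre is living and takes 1/12.
Brynja is living and takes 1/12.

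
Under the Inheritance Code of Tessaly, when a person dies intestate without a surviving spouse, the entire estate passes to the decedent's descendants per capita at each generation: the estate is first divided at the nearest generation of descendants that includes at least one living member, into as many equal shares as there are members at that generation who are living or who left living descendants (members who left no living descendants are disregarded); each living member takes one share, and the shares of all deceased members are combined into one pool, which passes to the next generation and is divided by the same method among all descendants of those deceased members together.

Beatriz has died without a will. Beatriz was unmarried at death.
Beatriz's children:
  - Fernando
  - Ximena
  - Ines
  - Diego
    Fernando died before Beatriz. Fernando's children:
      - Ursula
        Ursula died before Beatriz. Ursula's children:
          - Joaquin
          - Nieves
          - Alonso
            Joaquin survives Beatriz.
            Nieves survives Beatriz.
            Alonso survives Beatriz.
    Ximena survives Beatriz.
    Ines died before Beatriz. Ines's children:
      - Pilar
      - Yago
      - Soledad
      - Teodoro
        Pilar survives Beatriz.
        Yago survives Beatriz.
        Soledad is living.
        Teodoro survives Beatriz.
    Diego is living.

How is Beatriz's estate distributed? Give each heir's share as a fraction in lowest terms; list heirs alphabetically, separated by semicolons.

There is no surviving spouse, so the entire estate passes to Beatriz's descendants per capita at each generation.
At generation 1 (Fernando, Ximena, Ines, Diego) there are 4 shares of (1)/4 = 1/4 each.
Living: Ximena and Diego — each takes 1/4.
Deceased: Fernando and Ines. Their combined 1/2 is pooled and carried to generation 2.
At generation 2 (Ursula, Pilar, Yago, Soledad, Teodoro) there are 5 shares of (1/2)/5 = 1/10 each.
Living: Pilar, Yago, Soledad, and Teodoro — each takes 1/10.
Deceased: Ursula. That 1/10 share is carried to generation 3.
At generation 3 (Joaquin, Nieves, Alonso) there are 3 shares of (1/10)/3 = 1/30 each.
Living: Joaquin, Nieves, and Alonso — each takes 1/30.

Alonso 1/30; Diego 1/4; Joaquin 1/30; Nieves 1/30; Pilar 1/10; Soledad 1/10; Teodoro 1/10; Ximena 1/4; Yago 1/10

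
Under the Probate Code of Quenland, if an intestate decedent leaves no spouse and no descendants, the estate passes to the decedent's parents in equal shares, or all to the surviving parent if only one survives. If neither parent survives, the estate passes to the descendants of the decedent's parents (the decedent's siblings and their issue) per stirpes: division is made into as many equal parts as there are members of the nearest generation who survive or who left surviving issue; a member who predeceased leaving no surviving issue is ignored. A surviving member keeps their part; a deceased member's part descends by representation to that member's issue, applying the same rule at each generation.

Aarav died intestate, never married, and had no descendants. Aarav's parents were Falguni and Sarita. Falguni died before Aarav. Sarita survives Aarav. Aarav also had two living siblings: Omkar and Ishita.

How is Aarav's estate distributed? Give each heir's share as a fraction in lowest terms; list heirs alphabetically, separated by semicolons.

Only one parent, Sarita, survives, so Sarita takes the entire estate. The siblings take nothing because a surviving parent has priority.

Sarita 1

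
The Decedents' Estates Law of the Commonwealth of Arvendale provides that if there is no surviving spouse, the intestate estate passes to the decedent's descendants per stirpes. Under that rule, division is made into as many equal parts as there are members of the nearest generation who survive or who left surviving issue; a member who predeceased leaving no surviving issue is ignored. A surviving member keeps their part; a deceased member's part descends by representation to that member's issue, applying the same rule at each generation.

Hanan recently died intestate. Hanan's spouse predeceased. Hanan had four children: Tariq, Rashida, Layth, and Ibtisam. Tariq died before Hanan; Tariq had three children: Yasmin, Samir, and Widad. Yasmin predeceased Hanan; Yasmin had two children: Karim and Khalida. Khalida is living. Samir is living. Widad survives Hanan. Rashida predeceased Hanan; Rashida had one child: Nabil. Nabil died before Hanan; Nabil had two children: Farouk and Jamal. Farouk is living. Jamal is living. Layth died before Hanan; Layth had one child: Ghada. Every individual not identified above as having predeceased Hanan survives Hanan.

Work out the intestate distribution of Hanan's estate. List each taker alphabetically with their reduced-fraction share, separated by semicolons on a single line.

There is no surviving spouse, so the entire estate passes to Hanan's descendants per stirpes.
The estate is divided into 4 equal shares of 1/4 among Tariq, Rashida, Layth, Ibtisam.
Tariq predeceased; the 1/4 allotted to Tariq's branch passes to Tariq's issue by representation.
The 1/4 is divided into 3 equal shares of 1/12 among Yasmin, Samir, Widad.
Yasmin predeceased; the 1/12 allotted to Yasmin's branch passes to Yasmin's issue by representation.
The 1/12 is divided into 2 equal shares of 1/24 among Karim, Khalida.
Karim is living and takes 1/24.
Khalida is living and takes 1/24.
Samir is living and takes 1/12.
Widad is living and takes 1/12.
Rashida predeceased; the 1/4 allotted to Rashida's branch passes to Rashida's issue by representation.
Nabil's line is the sole branch at this level, so the full 1/4 passes to Nabil's issue by representation.
The 1/4 is divided into 2 equal shares of 1/8 among Farouk, Jamal.
Farouk is living and takes 1/8.
Jamal is living and takes 1/8.
Layth predeceased; the 1/4 allotted to Layth's branch passes to Layth's issue by representation.
Ghada is the sole taker at this level and receives the full 1/4.
Ibtisam is living and takes 1/4.

Farouk 1/8; Ghada 1/4; Ibtisam 1/4; Jamal 1/8; Karim 1/24; Khalida 1/24; Samir 1/12; Widad 1/12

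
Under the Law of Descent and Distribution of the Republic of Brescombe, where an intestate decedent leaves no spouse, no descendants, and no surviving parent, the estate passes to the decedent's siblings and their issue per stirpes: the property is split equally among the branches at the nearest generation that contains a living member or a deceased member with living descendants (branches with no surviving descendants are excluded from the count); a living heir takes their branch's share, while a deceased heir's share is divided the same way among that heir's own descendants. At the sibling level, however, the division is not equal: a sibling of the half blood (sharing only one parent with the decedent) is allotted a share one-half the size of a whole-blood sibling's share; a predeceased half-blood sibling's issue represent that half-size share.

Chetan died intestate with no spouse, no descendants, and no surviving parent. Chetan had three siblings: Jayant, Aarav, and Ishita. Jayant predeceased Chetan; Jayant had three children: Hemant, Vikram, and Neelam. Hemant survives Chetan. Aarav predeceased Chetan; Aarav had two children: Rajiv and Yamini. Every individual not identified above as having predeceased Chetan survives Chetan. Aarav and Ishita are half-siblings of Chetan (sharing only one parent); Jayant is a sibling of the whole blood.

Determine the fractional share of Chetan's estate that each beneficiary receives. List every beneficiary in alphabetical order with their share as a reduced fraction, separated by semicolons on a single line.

Hemant 1/6; Ishita 1/4; Neelam 1/6; Rajiv 1/8; Vikram 1/6; Yamini 1/8

No spouse, descendants, or parent survives, so the estate passes to Chetan's siblings per stirpes.
Half-blood siblings count for one-half the weight of whole-blood siblings at the initial division.
Dividing 1 in proportion to weights (total weight 2): Jayant (weight 1) → 1/2; Aarav (weight 1/2) → 1/4; Ishita (weight 1/2) → 1/4.
Jayant predeceased; the 1/2 allotted to Jayant's branch passes to Jayant's issue by representation.
The 1/2 is divided into 3 equal shares of 1/6 among Hemant, Vikram, Neelam.
Hemant is living and takes 1/6.
Vikram is living and takes 1/6.
Neelam is living and takes 1/6.
Aarav predeceased; the 1/4 allotted to Aarav's branch passes to Aarav's issue by representation.
The 1/4 is divided into 2 equal shares of 1/8 among Rajiv, Yamini.
Rajiv is living and takes 1/8.
Yamini is living and takes 1/8.
Ishita is living and takes 1/4.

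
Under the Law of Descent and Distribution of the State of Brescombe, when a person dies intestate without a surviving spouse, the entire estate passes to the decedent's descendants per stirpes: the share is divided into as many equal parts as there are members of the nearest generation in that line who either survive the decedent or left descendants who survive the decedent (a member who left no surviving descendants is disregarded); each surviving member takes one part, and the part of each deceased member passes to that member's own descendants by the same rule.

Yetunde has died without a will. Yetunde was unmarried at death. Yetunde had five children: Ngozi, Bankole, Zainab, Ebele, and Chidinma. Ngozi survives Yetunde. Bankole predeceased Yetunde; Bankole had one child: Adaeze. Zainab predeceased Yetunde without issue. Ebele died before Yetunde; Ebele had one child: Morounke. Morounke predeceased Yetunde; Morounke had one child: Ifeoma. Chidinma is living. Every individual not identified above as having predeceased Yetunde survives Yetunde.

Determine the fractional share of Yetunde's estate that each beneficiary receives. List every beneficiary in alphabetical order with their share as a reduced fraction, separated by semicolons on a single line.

Adaeze 1/4; Chidinma 1/4; Ifeoma 1/4; Ngozi 1/4

There is no surviving spouse, so the entire estate passes to Yetunde's descendants per stirpes.
Zainab left no surviving issue, so that branch lapses and is disregarded.
The estate is divided into 4 equal shares of 1/4 among Ngozi, Bankole, Ebele, Chidinma.
Ngozi is living and takes 1/4.
Bankole predeceased; the 1/4 allotted to Bankole's branch passes to Bankole's issue by representation.
Adaeze is the sole taker at this level and receives the full 1/4.
Ebele predeceased; the 1/4 allotted to Ebele's branch passes to Ebele's issue by representation.
Morounke's line is the sole branch at this level, so the full 1/4 passes to Morounke's issue by representation.
Ifeoma is the sole taker at this level and receives the full 1/4.
Chidinma is living and takes 1/4.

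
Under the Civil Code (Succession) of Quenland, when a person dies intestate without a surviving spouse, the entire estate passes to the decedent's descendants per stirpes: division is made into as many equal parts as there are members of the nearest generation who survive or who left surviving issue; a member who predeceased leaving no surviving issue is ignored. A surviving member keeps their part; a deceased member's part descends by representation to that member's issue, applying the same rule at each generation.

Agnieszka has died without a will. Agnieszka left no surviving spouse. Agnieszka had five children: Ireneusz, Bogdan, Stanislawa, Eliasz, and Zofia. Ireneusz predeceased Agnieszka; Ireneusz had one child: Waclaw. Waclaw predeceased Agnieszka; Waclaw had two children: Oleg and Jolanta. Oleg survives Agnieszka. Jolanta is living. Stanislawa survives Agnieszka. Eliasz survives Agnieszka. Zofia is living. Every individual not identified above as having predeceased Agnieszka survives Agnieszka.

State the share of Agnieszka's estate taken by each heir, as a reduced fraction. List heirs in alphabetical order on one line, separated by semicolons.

There is no surviving spouse, so the entire estate passes to Agnieszka's descendants per stirpes.
The estate is divided into 5 equal shares of 1/5 among Ireneusz, Bogdan, Stanislawa, Eliasz, Zofia.
Ireneusz predeceased; the 1/5 allotted to Ireneusz's branch passes to Ireneusz's issue by representation.
Waclaw's line is the sole branch at this level, so the full 1/5 passes to Waclaw's issue by representation.
The 1/5 is divided into 2 equal shares of 1/10 among Oleg, Jolanta.
Oleg is living and takes 1/10.
Jolanta is living and takes 1/10.
Bogdan is living and takes 1/5.
Stanislawa is living and takes 1/5.
Eliasz is living and takes 1/5.
Zofia is living and takes 1/5.

Bogdan 1/5; Eliasz 1/5; Jolanta 1/10; Oleg 1/10; Stanislawa 1/5; Zofia 1/5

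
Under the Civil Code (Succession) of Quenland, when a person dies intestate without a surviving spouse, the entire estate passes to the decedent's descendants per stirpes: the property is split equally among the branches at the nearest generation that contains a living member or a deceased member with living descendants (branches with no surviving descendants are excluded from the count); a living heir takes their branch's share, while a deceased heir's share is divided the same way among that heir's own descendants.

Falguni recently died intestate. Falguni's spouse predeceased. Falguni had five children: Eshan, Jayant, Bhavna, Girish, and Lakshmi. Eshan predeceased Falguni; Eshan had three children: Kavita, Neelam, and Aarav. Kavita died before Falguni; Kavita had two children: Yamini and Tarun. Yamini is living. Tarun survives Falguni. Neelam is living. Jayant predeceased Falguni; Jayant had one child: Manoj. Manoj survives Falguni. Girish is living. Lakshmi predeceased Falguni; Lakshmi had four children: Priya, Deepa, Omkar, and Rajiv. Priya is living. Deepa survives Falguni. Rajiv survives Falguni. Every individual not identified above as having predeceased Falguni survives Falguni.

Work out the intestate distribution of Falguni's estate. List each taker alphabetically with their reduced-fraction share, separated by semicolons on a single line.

There is no surviving spouse, so the entire estate passes to Falguni's descendants per stirpes.
The estate is divided into 5 equal shares of 1/5 among Eshan, Jayant, Bhavna, Girish, Lakshmi.
Eshan predeceased; the 1/5 allotted to Eshan's branch passes to Eshan's issue by representation.
The 1/5 is divided into 3 equal shares of 1/15 among Kavita, Neelam, Aarav.
Kavita predeceased; the 1/15 allotted to Kavita's branch passes to Kavita's issue by representation.
The 1/15 is divided into 2 equal shares of 1/30 among Yamini, Tarun.
Yamini is living and takes 1/30.
Tarun is living and takes 1/30.
Neelam is living and takes 1/15.
Aarav is living and takes 1/15.
Jayant predeceased; the 1/5 allotted to Jayant's branch passes to Jayant's issue by representation.
Manoj is the sole taker at this level and receives the full 1/5.
Bhavna is living and takes 1/5.
Girish is living and takes 1/5.
Lakshmi predeceased; the 1/5 allotted to Lakshmi's branch passes to Lakshmi's issue by representation.
The 1/5 is divided into 4 equal shares of 1/20 among Priya, Deepa, Omkar, Rajiv.
Priya is living and takes 1/20.
Deepa is living and takes 1/20.
Omkar is living and takes 1/20.
Rajiv is living and takes 1/20.

Aarav 1/15; Bhavna 1/5; Deepa 1/20; Girish 1/5; Manoj 1/5; Neelam 1/15; Omkar 1/20; Priya 1/20; Rajiv 1/20; Tarun 1/30; Yamini 1/30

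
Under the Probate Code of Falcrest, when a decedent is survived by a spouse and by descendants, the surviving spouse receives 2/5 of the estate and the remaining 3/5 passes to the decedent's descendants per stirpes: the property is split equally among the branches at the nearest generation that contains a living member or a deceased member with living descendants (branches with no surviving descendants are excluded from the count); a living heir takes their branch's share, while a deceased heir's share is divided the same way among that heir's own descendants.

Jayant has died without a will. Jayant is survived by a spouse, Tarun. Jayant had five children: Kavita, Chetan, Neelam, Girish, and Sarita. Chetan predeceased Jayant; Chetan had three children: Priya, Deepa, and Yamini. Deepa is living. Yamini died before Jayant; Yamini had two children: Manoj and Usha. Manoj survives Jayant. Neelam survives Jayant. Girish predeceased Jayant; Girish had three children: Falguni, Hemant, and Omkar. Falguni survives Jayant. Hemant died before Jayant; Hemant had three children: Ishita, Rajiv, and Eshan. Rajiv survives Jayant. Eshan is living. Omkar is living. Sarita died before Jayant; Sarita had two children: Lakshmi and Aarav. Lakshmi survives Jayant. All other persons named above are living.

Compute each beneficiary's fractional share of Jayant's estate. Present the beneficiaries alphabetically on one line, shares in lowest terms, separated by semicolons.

Tarun, as surviving spouse, takes 2/5.
The remaining 3/5 passes to Jayant's descendants per stirpes.
The 3/5 is divided into 5 equal shares of 3/25 among Kavita, Chetan, Neelam, Girish, Sarita.
Kavita is living and takes 3/25.
Chetan predeceased; the 3/25 allotted to Chetan's branch passes to Chetan's issue by representation.
The 3/25 is divided into 3 equal shares of 1/25 among Priya, Deepa, Yamini.
Priya is living and takes 1/25.
Deepa is living and takes 1/25.
Yamini predeceased; the 1/25 allotted to Yamini's branch passes to Yamini's issue by representation.
The 1/25 is divided into 2 equal shares of 1/50 among Manoj, Usha.
Manoj is living and takes 1/50.
Usha is living and takes 1/50.
Neelam is living and takes 3/25.
Girish predeceased; the 3/25 allotted to Girish's branch passes to Girish's issue by representation.
The 3/25 is divided into 3 equal shares of 1/25 among Falguni, Hemant, Omkar.
Falguni is living and takes 1/25.
Hemant predeceased; the 1/25 allotted to Hemant's branch passes to Hemant's issue by representation.
The 1/25 is divided into 3 equal shares of 1/75 among Ishita, Rajiv, Eshan.
Ishita is living and takes 1/75.
Rajiv is living and takes 1/75.
Eshan is living and takes 1/75.
Omkar is living and takes 1/25.
Sarita predeceased; the 3/25 allotted to Sarita's branch passes to Sarita's issue by representation.
The 3/25 is divided into 2 equal shares of 3/50 among Lakshmi, Aarav.
Lakshmi is living and takes 3/50.
Aarav is living and takes 3/50.

Aarav 3/50; Deepa 1/25; Eshan 1/75; Falguni 1/25; Ishita 1/75; Kavita 3/25; Lakshmi 3/50; Manoj 1/50; Neelam 3/25; Omkar 1/25; Priya 1/25; Rajiv 1/75; Tarun 2/5; Usha 1/50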